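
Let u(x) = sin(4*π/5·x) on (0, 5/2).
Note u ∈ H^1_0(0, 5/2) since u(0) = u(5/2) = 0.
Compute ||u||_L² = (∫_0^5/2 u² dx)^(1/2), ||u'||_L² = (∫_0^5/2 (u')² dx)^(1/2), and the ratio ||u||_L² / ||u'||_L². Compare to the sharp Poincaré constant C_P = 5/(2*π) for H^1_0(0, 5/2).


||u||_L² / ||u'||_L² = 5/(4*π) < C_P = 5/(2*π).

u(x) = sin(4*π/5·x), so u'(x) = 4*π*cos(4*π*x/5)/5.
Writing u(x) = A·sin(kπx/L) with A = 1 and k = 2, use ∫_0^L sin²(kπx/L) dx = L/2 and ∫_0^L cos²(kπx/L) dx = L/2.
u² = 1·sin²(4*π/5·x) and (u')² = 16*π^2/25·cos²(4*π/5·x), and each of sin², cos² integrates to L/2 = 5/4 over (0, 5/2).
∫_0^5/2 u² dx = 5/4, so ||u||_L² = sqrt(5)/2.
∫_0^5/2 (u')² dx = 4*π^2/5, so ||u'||_L² = 2*sqrt(5)*π/5.
Ratio ||u||_L² / ||u'||_L² = 5/(4*π).
Sharp Poincaré constant on H^1_0(0, 5/2) is C_P = L/π = 5/(2*π), achieved by sin(2*π/5·x).
This is the k = 2 harmonic; the ratio L/(kπ) is strictly less than C_P = L/π, consistent with the sharp inequality ||u||_L² ≤ C_P ||u'||_L².


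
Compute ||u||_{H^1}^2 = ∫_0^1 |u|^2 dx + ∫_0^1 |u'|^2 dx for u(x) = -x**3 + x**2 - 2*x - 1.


||u||_{H^1}^2 = 1703/210

The H^1 norm (squared) on an interval (0, L) is
  ||u||_{H^1}^2 = ∫_0^L u(x)^2 dx + ∫_0^L u'(x)^2 dx.
Compute u'(x) = -3*x**2 + 2*x - 2.
Then u(x)^2 = x**6 - 2*x**5 + 5*x**4 - 2*x**3 + 2*x**2 + 4*x + 1 and u'(x)^2 = 9*x**4 - 12*x**3 + 16*x**2 - 8*x + 4.
Integrate each monomial from 0 to 1 using ∫_0^1 c·x^n dx = c·1^(n+1)/(n+1):
  ∫_0^1 u(x)^2 dx = ∫_0^1 (x^6 - 2*x^5 + 5*x^4 - 2*x^3 + 2*x^2 + 4*x + 1) dx. Term by term:
    ∫_0^1 x^6 dx = 1/7;  ∫_0^1 -2*x^5 dx = -1/3;  ∫_0^1 5*x^4 dx = 1;
    ∫_0^1 -2*x^3 dx = -1/2;  ∫_0^1 2*x^2 dx = 2/3;  ∫_0^1 4*x dx = 2;
    ∫_0^1 1 dx = 1.
  Sum: 1/7 − 1/3 + 1 − 1/2 + 2/3 + 2 + 1 = 167/42.
  ∫_0^1 u'(x)^2 dx = ∫_0^1 (9*x^4 - 12*x^3 + 16*x^2 - 8*x + 4) dx. Term by term:
    ∫_0^1 9*x^4 dx = 9/5;  ∫_0^1 -12*x^3 dx = -3;  ∫_0^1 16*x^2 dx = 16/3;
    ∫_0^1 -8*x dx = -4;  ∫_0^1 4 dx = 4.
  Sum: 9/5 − 3 + 16/3 − 4 + 4 = 62/15.
Adding: ||u||_{H^1}^2 = 167/42 + 62/15 = 1703/210.


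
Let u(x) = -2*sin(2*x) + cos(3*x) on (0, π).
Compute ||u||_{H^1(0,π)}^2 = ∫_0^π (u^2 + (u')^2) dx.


||u||_{H^1(0,π)}^2 = 32 + 15*π

u'(x) = -3*sin(3*x) - 4*cos(2*x).
Expand u² and (u')² and integrate term by term on (0, π), using: for integers n ≥ 1, ∫_0^π sin²(nx) dx = ∫_0^π cos²(nx) dx = π/2; for n ≠ n', ∫_0^π sin(nx)sin(n'x) dx = ∫_0^π cos(nx)cos(n'x) dx = 0; and by product-to-sum, ∫_0^π sin(nx)cos(n'x) dx = ½∫_0^π [sin((n+n')x) + sin((n−n')x)] dx, which is 0 when n+n' is even and 2n/(n²−n'²) when n+n' is odd (it need not vanish on (0, π)).
  u² squared terms: (-2)²·∫sin(2x)² dx = 4·π/2 = 2*π;  (1)²·∫cos(3x)² dx = 1·π/2 = π/2.
  u² cross terms: 2·(-2)·(1)·∫sin(2x)·cos(3x) dx = -4·(-4/5) = 16/5.
  So ∫_0^π u² dx = 2*π + π/2 + 16/5 = 16/5 + 5*π/2.
  (u')² squared terms: (-4)²·∫cos(2x)² dx = 16·π/2 = 8*π;  (-3)²·∫sin(3x)² dx = 9·π/2 = 9*π/2.
  (u')² cross terms: 2·(-4)·(-3)·∫cos(2x)·sin(3x) dx = 24·(6/5) = 144/5.
  So ∫_0^π (u')² dx = 8*π + 9*π/2 + 144/5 = 144/5 + 25*π/2.
||u||_{H^1}^2 = (16/5 + 5*π/2) + (144/5 + 25*π/2) = 32 + 15*π.


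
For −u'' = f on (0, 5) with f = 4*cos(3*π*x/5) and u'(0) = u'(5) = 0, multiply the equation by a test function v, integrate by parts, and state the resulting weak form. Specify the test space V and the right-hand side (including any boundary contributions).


V = H^1(0, 5) (no boundary constraint on v; u is determined up to an additive constant); weak form: ∫_0^5 u'v' dx = ∫_0^5 (4*cos(3*π*x/5)) v dx for all v ∈ V.

Multiply both sides by a test function v and integrate from 0 to 5:
  ∫_0^5 −u''(x) v(x) dx = ∫_0^5 f(x) v(x) dx.
Integrate the LHS by parts once:
  ∫_0^5 −u'' v dx = −[u'(x) v(x)]_0^5 + ∫_0^5 u'(x) v'(x) dx.
Thus ∫_0^5 u'(x) v'(x) dx = ∫_0^5 f(x) v(x) dx + [u'(x) v(x)]_0^5.
Choose V so that boundary terms are either known or forced to vanish.
u has homogeneous Neumann: u'(0) = u'(5) = 0. So [u' v]_0^5 = 0·v(5) − 0·v(0) = 0 for any v; take V = H^1(0, 5).
Weak formulation: find u (satisfying any essential BC) such that ∫_0^5 u'(x) v'(x) dx = ∫_0^5 f v dx for all v ∈ V (homogeneous Neumann, so boundary terms vanish).
Substituting f(x) = 4*cos(3*π*x/5), the right-hand side is ∫_0^5 (4*cos(3*π*x/5)) v dx.
Compatibility check (pure Neumann): taking v ≡ 1 ∈ V gives 0 = ∫_0^5 f dx + (0) − (0), i.e. ∫_0^5 f dx must equal u'(0) − u'(5) = 0. Indeed ∫_0^5 (4*cos(3*π*x/5)) dx = 0, so the data are compatible. The solution is then unique only up to an additive constant (fix it e.g. by requiring ∫_0^5 u dx = 0).


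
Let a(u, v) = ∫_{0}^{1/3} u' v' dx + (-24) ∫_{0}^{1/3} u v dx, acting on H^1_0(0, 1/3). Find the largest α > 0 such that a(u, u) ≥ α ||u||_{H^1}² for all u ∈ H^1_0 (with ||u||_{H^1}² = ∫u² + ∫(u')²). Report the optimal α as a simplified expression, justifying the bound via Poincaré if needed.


α = 3*(-8 + 3*π^2)/(1 + 9*π^2)

Coercivity of a(·,·) on H^1_0(0, 1/3) means a(u, u) ≥ α ||u||_{H^1}² for every u ∈ H^1_0.
The interval has length L = 1/3, and Poincaré/coercivity depend only on L. Here a(u, u) = ∫(u')² + (-24)·∫u².
Here c = -24 < 0 with |c| < (π/L)² = 9*π^2, so coercivity still holds. The condition a(u,u) ≥ α||u||_{H^1}² reads (1−α)∫(u')² ≥ (α−c)∫u². Any admissible α is ≤ 1 (rapidly oscillating u have ∫u²/∫(u')² → 0), and α = 1 would force 0 ≥ (1−c)∫u², impossible since c < 1; so 1−α > 0. By the sharp Poincaré inequality on H^1_0 of an interval of length L, ∫(u')² ≥ (π/L)²∫u² with equality for the first sine mode sin(π(x−x₀)/L) (x₀ the left endpoint), so the inequality holds for all u iff (1−α)(π/L)² ≥ α − c, i.e. α ≤ ((π/L)² + c)/((π/L)² + 1) = (1 + c(L/π)²)/(1 + (L/π)²). (Direct route, valid since c ≤ 0: Poincaré gives c∫u² ≥ c(L/π)²∫(u')², so a(u,u) ≥ (1 + c(L/π)²)∫(u')², while ||u||_{H^1}² ≤ (1 + (L/π)²)∫(u')²; dividing yields the same α.) With (π/L)² = 9*π^2 and c = -24, the largest admissible constant is α = ((π/L)² + c)/((π/L)² + 1).
Simplifying, α = 3*(-8 + 3*π^2)/(1 + 9*π^2).


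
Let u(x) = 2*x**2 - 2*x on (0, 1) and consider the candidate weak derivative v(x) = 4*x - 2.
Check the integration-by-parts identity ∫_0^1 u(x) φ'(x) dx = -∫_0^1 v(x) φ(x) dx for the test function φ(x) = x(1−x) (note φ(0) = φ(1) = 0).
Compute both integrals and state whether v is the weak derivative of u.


LHS = 0, RHS = 0. Yes, v = u' weakly.

u(x) = 2*x**2 - 2*x, classical derivative u'(x) = 4*x - 2.
φ(x) = x(1−x), so φ'(x) = 1 - 2*x.
Note φ(0) = φ(1) = 0, so the boundary term u·φ vanishes.
LHS = ∫_0^1 u(x) φ'(x) dx = ∫_0^1 (-4*x^3 + 6*x^2 - 2*x) dx. Term by term:
  ∫_0^1 -4*x^3 dx = -1;  ∫_0^1 6*x^2 dx = 2;  ∫_0^1 -2*x dx = -1.
Sum: -1 + 2 − 1 = 0.
So LHS = 0.
∫_0^1 v(x) φ(x) dx = ∫_0^1 (-4*x^3 + 6*x^2 - 2*x) dx. Term by term:
  ∫_0^1 -4*x^3 dx = -1;  ∫_0^1 6*x^2 dx = 2;  ∫_0^1 -2*x dx = -1.
Sum: -1 + 2 − 1 = 0.
So RHS = -∫_0^1 v(x) φ(x) dx = 0.
LHS = RHS, so the identity holds for this test φ.
Moreover u is smooth here and v(x) = u'(x) = 4*x - 2 pointwise, so the identity holds for every test function. Hence v is the weak derivative of u.


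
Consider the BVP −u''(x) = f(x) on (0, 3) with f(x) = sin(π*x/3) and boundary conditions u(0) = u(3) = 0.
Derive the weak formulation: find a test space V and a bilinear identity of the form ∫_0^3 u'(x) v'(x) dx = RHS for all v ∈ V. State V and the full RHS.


V = H^1_0(0, 3) (so v(0) = v(3) = 0); weak form: ∫_0^3 u'v' dx = ∫_0^3 (sin(π*x/3)) v dx for all v ∈ V.

Multiply both sides by a test function v and integrate from 0 to 3:
  ∫_0^3 −u''(x) v(x) dx = ∫_0^3 f(x) v(x) dx.
Integrate the LHS by parts once:
  ∫_0^3 −u'' v dx = −[u'(x) v(x)]_0^3 + ∫_0^3 u'(x) v'(x) dx.
Thus ∫_0^3 u'(x) v'(x) dx = ∫_0^3 f(x) v(x) dx + [u'(x) v(x)]_0^3.
Choose V so that boundary terms are either known or forced to vanish.
u is Dirichlet: u(0) = u(3) = 0. Let V = H^1_0(0, 3); then v(0) = v(3) = 0, and [u' v]_0^3 = 0.
Weak formulation: find u (satisfying any essential BC) such that ∫_0^3 u'(x) v'(x) dx = ∫_0^3 f v dx for all v ∈ V.
Substituting f(x) = sin(π*x/3), the right-hand side is ∫_0^3 (sin(π*x/3)) v dx.


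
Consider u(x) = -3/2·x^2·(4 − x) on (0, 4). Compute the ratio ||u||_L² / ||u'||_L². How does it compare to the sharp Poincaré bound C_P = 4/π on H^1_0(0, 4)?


||u||_L² / ||u'||_L² = 2*sqrt(14)/7 < C_P = 4/π.

u(x) = -3/2·x^2·(4 − x), so u'(x) = 3*x*(3*x - 8)/2.
u(x) = -3/2·x^2·(4 − x) vanishes at x = 0 and x = 4, so u ∈ H^1_0(0, 4). Differentiate via the product rule and integrate the resulting polynomials term by term.
  ∫_0^4 u² dx = ∫_0^4 (9*x^6/4 - 18*x^5 + 36*x^4) dx. Term by term:
    ∫_0^4 9*x^6/4 dx = 36864/7;  ∫_0^4 -18*x^5 dx = -12288;  ∫_0^4 36*x^4 dx = 36864/5.
  Sum: 36864/7 − 12288 + 36864/5 = 12288/35.
  ∫_0^4 (u')² dx = ∫_0^4 (81*x^4/4 - 108*x^3 + 144*x^2) dx. Term by term:
    ∫_0^4 81*x^4/4 dx = 20736/5;  ∫_0^4 -108*x^3 dx = -6912;  ∫_0^4 144*x^2 dx = 3072.
  Sum: 20736/5 − 6912 + 3072 = 1536/5.
∫_0^4 u² dx = 12288/35, so ||u||_L² = 64*sqrt(105)/35.
∫_0^4 (u')² dx = 1536/5, so ||u'||_L² = 16*sqrt(30)/5.
Ratio ||u||_L² / ||u'||_L² = 2*sqrt(14)/7.
Sharp Poincaré constant on H^1_0(0, 4) is C_P = L/π = 4/π, achieved by sin(π/4·x).
A polynomial bump cannot attain the sharp Poincaré constant (only the first sine eigenfunction does), so the ratio is strictly less than C_P, consistent with ||u||_L² ≤ C_P ||u'||_L².


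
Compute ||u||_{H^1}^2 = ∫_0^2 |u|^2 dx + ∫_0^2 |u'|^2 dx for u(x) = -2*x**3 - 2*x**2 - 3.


||u||_{H^1}^2 = 5230/7

The H^1 norm (squared) on an interval (0, L) is
  ||u||_{H^1}^2 = ∫_0^L u(x)^2 dx + ∫_0^L u'(x)^2 dx.
Compute u'(x) = -6*x**2 - 4*x.
Then u(x)^2 = 4*x**6 + 8*x**5 + 4*x**4 + 12*x**3 + 12*x**2 + 9 and u'(x)^2 = 36*x**4 + 48*x**3 + 16*x**2.
Integrate each monomial from 0 to 2 using ∫_0^2 c·x^n dx = c·2^(n+1)/(n+1):
  ∫_0^2 u(x)^2 dx = ∫_0^2 (4*x^6 + 8*x^5 + 4*x^4 + 12*x^3 + 12*x^2 + 9) dx. Term by term:
    ∫_0^2 4*x^6 dx = 512/7;  ∫_0^2 8*x^5 dx = 256/3;  ∫_0^2 4*x^4 dx = 128/5;
    ∫_0^2 12*x^3 dx = 48;  ∫_0^2 12*x^2 dx = 32;  ∫_0^2 9 dx = 18.
  Sum: 512/7 + 256/3 + 128/5 + 48 + 32 + 18 = 29618/105.
  ∫_0^2 u'(x)^2 dx = ∫_0^2 (36*x^4 + 48*x^3 + 16*x^2) dx. Term by term:
    ∫_0^2 36*x^4 dx = 1152/5;  ∫_0^2 48*x^3 dx = 192;  ∫_0^2 16*x^2 dx = 128/3.
  Sum: 1152/5 + 192 + 128/3 = 6976/15.
Adding: ||u||_{H^1}^2 = 29618/105 + 6976/15 = 5230/7.


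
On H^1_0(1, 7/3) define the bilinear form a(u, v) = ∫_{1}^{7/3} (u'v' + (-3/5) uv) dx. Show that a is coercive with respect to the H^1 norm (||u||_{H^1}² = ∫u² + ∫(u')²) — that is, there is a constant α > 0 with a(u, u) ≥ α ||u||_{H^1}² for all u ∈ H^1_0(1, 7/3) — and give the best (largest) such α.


α = 3*(-16 + 15*π^2)/(5*(16 + 9*π^2))

Coercivity of a(·,·) on H^1_0(1, 7/3) means a(u, u) ≥ α ||u||_{H^1}² for every u ∈ H^1_0.
The interval has length L = 4/3, and Poincaré/coercivity depend only on L. Here a(u, u) = ∫(u')² + (-3/5)·∫u².
Here c = -3/5 < 0 with |c| < (π/L)² = 9*π^2/16, so coercivity still holds. The condition a(u,u) ≥ α||u||_{H^1}² reads (1−α)∫(u')² ≥ (α−c)∫u². Any admissible α is ≤ 1 (rapidly oscillating u have ∫u²/∫(u')² → 0), and α = 1 would force 0 ≥ (1−c)∫u², impossible since c < 1; so 1−α > 0. By the sharp Poincaré inequality on H^1_0 of an interval of length L, ∫(u')² ≥ (π/L)²∫u² with equality for the first sine mode sin(π(x−x₀)/L) (x₀ the left endpoint), so the inequality holds for all u iff (1−α)(π/L)² ≥ α − c, i.e. α ≤ ((π/L)² + c)/((π/L)² + 1) = (1 + c(L/π)²)/(1 + (L/π)²). (Direct route, valid since c ≤ 0: Poincaré gives c∫u² ≥ c(L/π)²∫(u')², so a(u,u) ≥ (1 + c(L/π)²)∫(u')², while ||u||_{H^1}² ≤ (1 + (L/π)²)∫(u')²; dividing yields the same α.) With (π/L)² = 9*π^2/16 and c = -3/5, the largest admissible constant is α = ((π/L)² + c)/((π/L)² + 1).
Simplifying, α = 3*(-16 + 15*π^2)/(5*(16 + 9*π^2)).


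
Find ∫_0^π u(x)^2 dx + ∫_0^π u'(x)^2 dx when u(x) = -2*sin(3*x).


||u||_{H^1(0,π)}^2 = 20*π

u'(x) = -6*cos(3*x).
Expand u² and (u')² and integrate term by term on (0, π), using: for integers n ≥ 1, ∫_0^π sin²(nx) dx = ∫_0^π cos²(nx) dx = π/2; for n ≠ n', ∫_0^π sin(nx)sin(n'x) dx = ∫_0^π cos(nx)cos(n'x) dx = 0; and by product-to-sum, ∫_0^π sin(nx)cos(n'x) dx = ½∫_0^π [sin((n+n')x) + sin((n−n')x)] dx, which is 0 when n+n' is even and 2n/(n²−n'²) when n+n' is odd (it need not vanish on (0, π)).
  u² squared terms: (-2)²·∫sin(3x)² dx = 4·π/2 = 2*π.
  So ∫_0^π u² dx = 2*π.
  (u')² squared terms: (-6)²·∫cos(3x)² dx = 36·π/2 = 18*π.
  So ∫_0^π (u')² dx = 18*π.
||u||_{H^1}^2 = (2*π) + (18*π) = 20*π.


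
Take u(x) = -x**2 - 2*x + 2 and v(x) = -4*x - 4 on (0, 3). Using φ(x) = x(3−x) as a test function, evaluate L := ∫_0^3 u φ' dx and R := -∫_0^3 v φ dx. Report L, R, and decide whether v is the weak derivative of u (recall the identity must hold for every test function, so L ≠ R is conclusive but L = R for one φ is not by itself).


LHS = 45/2, RHS = 45. No, v is not the weak derivative of u.

u(x) = -x**2 - 2*x + 2, classical derivative u'(x) = -2*x - 2.
φ(x) = x(3−x), so φ'(x) = 3 - 2*x.
Note φ(0) = φ(3) = 0, so the boundary term u·φ vanishes.
LHS = ∫_0^3 u(x) φ'(x) dx = ∫_0^3 (2*x^3 + x^2 - 10*x + 6) dx. Term by term:
  ∫_0^3 2*x^3 dx = 81/2;  ∫_0^3 x^2 dx = 9;  ∫_0^3 -10*x dx = -45;
  ∫_0^3 6 dx = 18.
Sum: 81/2 + 9 − 45 + 18 = 45/2.
So LHS = 45/2.
∫_0^3 v(x) φ(x) dx = ∫_0^3 (4*x^3 - 8*x^2 - 12*x) dx. Term by term:
  ∫_0^3 4*x^3 dx = 81;  ∫_0^3 -8*x^2 dx = -72;  ∫_0^3 -12*x dx = -54.
Sum: 81 − 72 − 54 = -45.
So RHS = -∫_0^3 v(x) φ(x) dx = 45.
LHS − RHS = -45/2 ≠ 0, so the identity fails.
(For a valid weak derivative the identity must hold for EVERY test function, in particular this one. The failure shows v is NOT the weak derivative of u.)
Correct weak derivative would be u'(x) = -2*x - 2.


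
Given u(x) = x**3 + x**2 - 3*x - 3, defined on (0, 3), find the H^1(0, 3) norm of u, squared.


||u||_{H^1}^2 = 25614/35

The H^1 norm (squared) on an interval (0, L) is
  ||u||_{H^1}^2 = ∫_0^L u(x)^2 dx + ∫_0^L u'(x)^2 dx.
Compute u'(x) = 3*x**2 + 2*x - 3.
Then u(x)^2 = x**6 + 2*x**5 - 5*x**4 - 12*x**3 + 3*x**2 + 18*x + 9 and u'(x)^2 = 9*x**4 + 12*x**3 - 14*x**2 - 12*x + 9.
Integrate each monomial from 0 to 3 using ∫_0^3 c·x^n dx = c·3^(n+1)/(n+1):
  ∫_0^3 u(x)^2 dx = ∫_0^3 (x^6 + 2*x^5 - 5*x^4 - 12*x^3 + 3*x^2 + 18*x + 9) dx. Term by term:
    ∫_0^3 x^6 dx = 2187/7;  ∫_0^3 2*x^5 dx = 243;  ∫_0^3 -5*x^4 dx = -243;
    ∫_0^3 -12*x^3 dx = -243;  ∫_0^3 3*x^2 dx = 27;  ∫_0^3 18*x dx = 81;
    ∫_0^3 9 dx = 27.
  Sum: 2187/7 + 243 − 243 − 243 + 27 + 81 + 27 = 1431/7.
  ∫_0^3 u'(x)^2 dx = ∫_0^3 (9*x^4 + 12*x^3 - 14*x^2 - 12*x + 9) dx. Term by term:
    ∫_0^3 9*x^4 dx = 2187/5;  ∫_0^3 12*x^3 dx = 243;  ∫_0^3 -14*x^2 dx = -126;
    ∫_0^3 -12*x dx = -54;  ∫_0^3 9 dx = 27.
  Sum: 2187/5 + 243 − 126 − 54 + 27 = 2637/5.
Adding: ||u||_{H^1}^2 = 1431/7 + 2637/5 = 25614/35.


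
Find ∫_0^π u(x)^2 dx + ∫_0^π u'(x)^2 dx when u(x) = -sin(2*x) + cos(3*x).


||u||_{H^1(0,π)}^2 = 16 + 15*π/2

u'(x) = -3*sin(3*x) - 2*cos(2*x).
Expand u² and (u')² and integrate term by term on (0, π), using: for integers n ≥ 1, ∫_0^π sin²(nx) dx = ∫_0^π cos²(nx) dx = π/2; for n ≠ n', ∫_0^π sin(nx)sin(n'x) dx = ∫_0^π cos(nx)cos(n'x) dx = 0; and by product-to-sum, ∫_0^π sin(nx)cos(n'x) dx = ½∫_0^π [sin((n+n')x) + sin((n−n')x)] dx, which is 0 when n+n' is even and 2n/(n²−n'²) when n+n' is odd (it need not vanish on (0, π)).
  u² squared terms: (-1)²·∫sin(2x)² dx = 1·π/2 = π/2;  (1)²·∫cos(3x)² dx = 1·π/2 = π/2.
  u² cross terms: 2·(-1)·(1)·∫sin(2x)·cos(3x) dx = -2·(-4/5) = 8/5.
  So ∫_0^π u² dx = π/2 + π/2 + 8/5 = 8/5 + π.
  (u')² squared terms: (-3)²·∫sin(3x)² dx = 9·π/2 = 9*π/2;  (-2)²·∫cos(2x)² dx = 4·π/2 = 2*π.
  (u')² cross terms: 2·(-3)·(-2)·∫sin(3x)·cos(2x) dx = 12·(6/5) = 72/5.
  So ∫_0^π (u')² dx = 9*π/2 + 2*π + 72/5 = 72/5 + 13*π/2.
||u||_{H^1}^2 = (8/5 + π) + (72/5 + 13*π/2) = 16 + 15*π/2.


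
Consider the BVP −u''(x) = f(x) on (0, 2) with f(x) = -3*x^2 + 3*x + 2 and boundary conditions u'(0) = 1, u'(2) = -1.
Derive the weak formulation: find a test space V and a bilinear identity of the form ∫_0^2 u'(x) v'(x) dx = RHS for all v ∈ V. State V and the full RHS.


V = H^1(0, 2) (v unrestricted at boundary; u is determined up to an additive constant); weak form: ∫_0^2 u'v' dx = ∫_0^2 (-3*x^2 + 3*x + 2) v dx − v(2) − v(0) for all v ∈ V.

Multiply both sides by a test function v and integrate from 0 to 2:
  ∫_0^2 −u''(x) v(x) dx = ∫_0^2 f(x) v(x) dx.
Integrate the LHS by parts once:
  ∫_0^2 −u'' v dx = −[u'(x) v(x)]_0^2 + ∫_0^2 u'(x) v'(x) dx.
Thus ∫_0^2 u'(x) v'(x) dx = ∫_0^2 f(x) v(x) dx + [u'(x) v(x)]_0^2.
Choose V so that boundary terms are either known or forced to vanish.
u has inhomogeneous Neumann u'(0) = 1, u'(2) = -1. [u' v]_0^2 = (-1)·v(2) − (1)·v(0) = − v(2) − v(0). Take V = H^1(0, 2); boundary term becomes part of RHS.
Weak formulation: find u (satisfying any essential BC) such that ∫_0^2 u'(x) v'(x) dx = ∫_0^2 f v dx − v(2) − v(0) for all v ∈ V (Neumann data are natural BCs: they enter the RHS as boundary terms).
Substituting f(x) = -3*x^2 + 3*x + 2, the right-hand side is ∫_0^2 (-3*x^2 + 3*x + 2) v dx − v(2) − v(0).
Compatibility check (pure Neumann): taking v ≡ 1 ∈ V gives 0 = ∫_0^2 f dx + (-1) − (1), i.e. ∫_0^2 f dx must equal u'(0) − u'(2) = 2. Indeed ∫_0^2 (-3*x^2 + 3*x + 2) dx = 2, so the data are compatible. The solution is then unique only up to an additive constant (fix it e.g. by requiring ∫_0^2 u dx = 0).


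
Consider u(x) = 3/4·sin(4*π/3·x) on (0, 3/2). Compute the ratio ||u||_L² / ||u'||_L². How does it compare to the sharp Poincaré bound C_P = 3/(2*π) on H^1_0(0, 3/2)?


||u||_L² / ||u'||_L² = 3/(4*π) < C_P = 3/(2*π).

u(x) = 3/4·sin(4*π/3·x), so u'(x) = π*cos(4*π*x/3).
Writing u(x) = A·sin(kπx/L) with A = 3/4 and k = 2, use ∫_0^L sin²(kπx/L) dx = L/2 and ∫_0^L cos²(kπx/L) dx = L/2.
u² = 9/16·sin²(4*π/3·x) and (u')² = π^2·cos²(4*π/3·x), and each of sin², cos² integrates to L/2 = 3/4 over (0, 3/2).
∫_0^3/2 u² dx = 27/64, so ||u||_L² = 3*sqrt(3)/8.
∫_0^3/2 (u')² dx = 3*π^2/4, so ||u'||_L² = sqrt(3)*π/2.
Ratio ||u||_L² / ||u'||_L² = 3/(4*π).
Sharp Poincaré constant on H^1_0(0, 3/2) is C_P = L/π = 3/(2*π), achieved by sin(2*π/3·x).
This is the k = 2 harmonic; the ratio L/(kπ) is strictly less than C_P = L/π, consistent with the sharp inequality ||u||_L² ≤ C_P ||u'||_L².


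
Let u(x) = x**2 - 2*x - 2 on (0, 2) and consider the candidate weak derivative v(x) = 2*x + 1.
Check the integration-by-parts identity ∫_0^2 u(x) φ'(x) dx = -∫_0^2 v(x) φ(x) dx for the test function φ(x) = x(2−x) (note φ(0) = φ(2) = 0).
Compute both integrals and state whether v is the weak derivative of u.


LHS = 0, RHS = -4. No, v is not the weak derivative of u.

u(x) = x**2 - 2*x - 2, classical derivative u'(x) = 2*x - 2.
φ(x) = x(2−x), so φ'(x) = 2 - 2*x.
Note φ(0) = φ(2) = 0, so the boundary term u·φ vanishes.
LHS = ∫_0^2 u(x) φ'(x) dx = ∫_0^2 (-2*x^3 + 6*x^2 - 4) dx. Term by term:
  ∫_0^2 -2*x^3 dx = -8;  ∫_0^2 6*x^2 dx = 16;  ∫_0^2 -4 dx = -8.
Sum: -8 + 16 − 8 = 0.
So LHS = 0.
∫_0^2 v(x) φ(x) dx = ∫_0^2 (-2*x^3 + 3*x^2 + 2*x) dx. Term by term:
  ∫_0^2 -2*x^3 dx = -8;  ∫_0^2 3*x^2 dx = 8;  ∫_0^2 2*x dx = 4.
Sum: -8 + 8 + 4 = 4.
So RHS = -∫_0^2 v(x) φ(x) dx = -4.
LHS − RHS = 4 ≠ 0, so the identity fails.
(For a valid weak derivative the identity must hold for EVERY test function, in particular this one. The failure shows v is NOT the weak derivative of u.)
Correct weak derivative would be u'(x) = 2*x - 2.


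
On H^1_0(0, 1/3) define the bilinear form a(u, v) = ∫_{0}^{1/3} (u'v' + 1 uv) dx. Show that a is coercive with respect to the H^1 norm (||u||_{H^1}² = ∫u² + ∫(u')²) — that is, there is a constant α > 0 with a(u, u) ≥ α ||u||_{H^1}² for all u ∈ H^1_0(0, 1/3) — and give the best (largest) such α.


α = 1

Coercivity of a(·,·) on H^1_0(0, 1/3) means a(u, u) ≥ α ||u||_{H^1}² for every u ∈ H^1_0.
The interval has length L = 1/3, and Poincaré/coercivity depend only on L. Here a(u, u) = ∫(u')² + (1)·∫u².
Here c = 1 ≥ 1, so a(u,u) = ∫(u')² + c∫u² ≥ ∫(u')² + ∫u² = ||u||_{H^1}², i.e. α = 1 works. No larger α is possible: a(u,u) ≥ α||u||_{H^1}² means (1−α)∫(u')² ≥ (α−c)∫u², and for the modes u_n = sin(nπ(x−x₀)/L) (x₀ the left endpoint) one has ∫u_n²/∫(u_n')² = (L/(nπ))² → 0, so a(u_n,u_n)/||u_n||_{H^1}² → 1. Hence the optimal constant is α = 1.
Therefore α = 1.


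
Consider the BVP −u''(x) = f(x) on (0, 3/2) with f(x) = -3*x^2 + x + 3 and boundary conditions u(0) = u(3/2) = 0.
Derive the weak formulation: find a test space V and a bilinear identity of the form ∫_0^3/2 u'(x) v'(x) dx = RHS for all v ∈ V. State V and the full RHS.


V = H^1_0(0, 3/2) (so v(0) = v(3/2) = 0); weak form: ∫_0^3/2 u'v' dx = ∫_0^3/2 (-3*x^2 + x + 3) v dx for all v ∈ V.

Multiply both sides by a test function v and integrate from 0 to 3/2:
  ∫_0^3/2 −u''(x) v(x) dx = ∫_0^3/2 f(x) v(x) dx.
Integrate the LHS by parts once:
  ∫_0^3/2 −u'' v dx = −[u'(x) v(x)]_0^3/2 + ∫_0^3/2 u'(x) v'(x) dx.
Thus ∫_0^3/2 u'(x) v'(x) dx = ∫_0^3/2 f(x) v(x) dx + [u'(x) v(x)]_0^3/2.
Choose V so that boundary terms are either known or forced to vanish.
u is Dirichlet: u(0) = u(3/2) = 0. Let V = H^1_0(0, 3/2); then v(0) = v(3/2) = 0, and [u' v]_0^3/2 = 0.
Weak formulation: find u (satisfying any essential BC) such that ∫_0^3/2 u'(x) v'(x) dx = ∫_0^3/2 f v dx for all v ∈ V.
Substituting f(x) = -3*x^2 + x + 3, the right-hand side is ∫_0^3/2 (-3*x^2 + x + 3) v dx.


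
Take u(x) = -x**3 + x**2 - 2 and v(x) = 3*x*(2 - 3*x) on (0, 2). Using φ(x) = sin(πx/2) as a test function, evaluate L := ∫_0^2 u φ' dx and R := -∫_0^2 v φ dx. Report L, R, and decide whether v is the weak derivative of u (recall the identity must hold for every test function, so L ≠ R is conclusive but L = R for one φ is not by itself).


LHS = -96/π^3 + 16/π, RHS = -288/π^3 + 48/π. No, v is not the weak derivative of u.

u(x) = -x**3 + x**2 - 2, classical derivative u'(x) = -3*x**2 + 2*x.
φ(x) = sin(πx/2), so φ'(x) = π*cos(π*x/2)/2.
Note φ(0) = φ(2) = 0, so the boundary term u·φ vanishes.
LHS = ∫_0^2 u(x) φ'(x) dx = ∫_0^2 (-π*x^3*cos(π*x/2)/2 + π*x^2*cos(π*x/2)/2 - π*cos(π*x/2)) dx. Term by term:
  ∫_0^2 -π*cos(π*x/2) dx = 0;  ∫_0^2 π*x^2*cos(π*x/2)/2 dx = -8/π;  ∫_0^2 -π*x^3*cos(π*x/2)/2 dx = -96/π^3 + 24/π.
Sum: 0 − 8/π + -96/π^3 + 24/π = -96/π^3 + 16/π.
So LHS = -96/π^3 + 16/π.
∫_0^2 v(x) φ(x) dx = ∫_0^2 (-9*x^2*sin(π*x/2) + 6*x*sin(π*x/2)) dx. Term by term:
  ∫_0^2 -9*x^2*sin(π*x/2) dx = -72/π + 288/π^3;  ∫_0^2 6*x*sin(π*x/2) dx = 24/π.
Sum: -72/π + 288/π^3 + 24/π = -48/π + 288/π^3.
So RHS = -∫_0^2 v(x) φ(x) dx = -288/π^3 + 48/π.
LHS − RHS = -32/π + 192/π^3 ≠ 0, so the identity fails.
(For a valid weak derivative the identity must hold for EVERY test function, in particular this one. The failure shows v is NOT the weak derivative of u.)
Correct weak derivative would be u'(x) = -3*x**2 + 2*x.


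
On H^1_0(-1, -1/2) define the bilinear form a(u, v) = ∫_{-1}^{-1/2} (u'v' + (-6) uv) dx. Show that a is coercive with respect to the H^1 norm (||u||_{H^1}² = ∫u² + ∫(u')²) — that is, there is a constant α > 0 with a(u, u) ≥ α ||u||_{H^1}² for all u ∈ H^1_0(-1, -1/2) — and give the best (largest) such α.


α = 2*(-3 + 2*π^2)/(1 + 4*π^2)

Coercivity of a(·,·) on H^1_0(-1, -1/2) means a(u, u) ≥ α ||u||_{H^1}² for every u ∈ H^1_0.
The interval has length L = 1/2, and Poincaré/coercivity depend only on L. Here a(u, u) = ∫(u')² + (-6)·∫u².
Here c = -6 < 0 with |c| < (π/L)² = 4*π^2, so coercivity still holds. The condition a(u,u) ≥ α||u||_{H^1}² reads (1−α)∫(u')² ≥ (α−c)∫u². Any admissible α is ≤ 1 (rapidly oscillating u have ∫u²/∫(u')² → 0), and α = 1 would force 0 ≥ (1−c)∫u², impossible since c < 1; so 1−α > 0. By the sharp Poincaré inequality on H^1_0 of an interval of length L, ∫(u')² ≥ (π/L)²∫u² with equality for the first sine mode sin(π(x−x₀)/L) (x₀ the left endpoint), so the inequality holds for all u iff (1−α)(π/L)² ≥ α − c, i.e. α ≤ ((π/L)² + c)/((π/L)² + 1) = (1 + c(L/π)²)/(1 + (L/π)²). (Direct route, valid since c ≤ 0: Poincaré gives c∫u² ≥ c(L/π)²∫(u')², so a(u,u) ≥ (1 + c(L/π)²)∫(u')², while ||u||_{H^1}² ≤ (1 + (L/π)²)∫(u')²; dividing yields the same α.) With (π/L)² = 4*π^2 and c = -6, the largest admissible constant is α = ((π/L)² + c)/((π/L)² + 1).
Simplifying, α = 2*(-3 + 2*π^2)/(1 + 4*π^2).


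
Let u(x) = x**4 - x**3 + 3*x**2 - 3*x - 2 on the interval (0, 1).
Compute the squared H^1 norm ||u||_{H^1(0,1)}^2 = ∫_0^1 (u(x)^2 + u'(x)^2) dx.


||u||_{H^1}^2 = 12911/1260

The H^1 norm (squared) on an interval (0, L) is
  ||u||_{H^1}^2 = ∫_0^L u(x)^2 dx + ∫_0^L u'(x)^2 dx.
Compute u'(x) = 4*x**3 - 3*x**2 + 6*x - 3.
Then u(x)^2 = x**8 - 2*x**7 + 7*x**6 - 12*x**5 + 11*x**4 - 14*x**3 - 3*x**2 + 12*x + 4 and u'(x)^2 = 16*x**6 - 24*x**5 + 57*x**4 - 60*x**3 + 54*x**2 - 36*x + 9.
Integrate each monomial from 0 to 1 using ∫_0^1 c·x^n dx = c·1^(n+1)/(n+1):
  ∫_0^1 u(x)^2 dx = ∫_0^1 (x^8 - 2*x^7 + 7*x^6 - 12*x^5 + 11*x^4 - 14*x^3 - 3*x^2 + 12*x + 4) dx. Term by term:
    ∫_0^1 x^8 dx = 1/9;  ∫_0^1 -2*x^7 dx = -1/4;  ∫_0^1 7*x^6 dx = 1;
    ∫_0^1 -12*x^5 dx = -2;  ∫_0^1 11*x^4 dx = 11/5;  ∫_0^1 -14*x^3 dx = -7/2;
    ∫_0^1 -3*x^2 dx = -1;  ∫_0^1 12*x dx = 6;  ∫_0^1 4 dx = 4.
  Sum: 1/9 − 1/4 + 1 − 2 + 11/5 − 7/2 − 1 + 6 + 4 = 1181/180.
  ∫_0^1 u'(x)^2 dx = ∫_0^1 (16*x^6 - 24*x^5 + 57*x^4 - 60*x^3 + 54*x^2 - 36*x + 9) dx. Term by term:
    ∫_0^1 16*x^6 dx = 16/7;  ∫_0^1 -24*x^5 dx = -4;  ∫_0^1 57*x^4 dx = 57/5;
    ∫_0^1 -60*x^3 dx = -15;  ∫_0^1 54*x^2 dx = 18;  ∫_0^1 -36*x dx = -18;
    ∫_0^1 9 dx = 9.
  Sum: 16/7 − 4 + 57/5 − 15 + 18 − 18 + 9 = 129/35.
Adding: ||u||_{H^1}^2 = 1181/180 + 129/35 = 12911/1260.


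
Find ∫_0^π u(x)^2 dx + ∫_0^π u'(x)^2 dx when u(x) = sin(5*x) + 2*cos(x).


||u||_{H^1(0,π)}^2 = 17*π

u'(x) = -2*sin(x) + 5*cos(5*x).
Expand u² and (u')² and integrate term by term on (0, π), using: for integers n ≥ 1, ∫_0^π sin²(nx) dx = ∫_0^π cos²(nx) dx = π/2; for n ≠ n', ∫_0^π sin(nx)sin(n'x) dx = ∫_0^π cos(nx)cos(n'x) dx = 0; and by product-to-sum, ∫_0^π sin(nx)cos(n'x) dx = ½∫_0^π [sin((n+n')x) + sin((n−n')x)] dx, which is 0 when n+n' is even and 2n/(n²−n'²) when n+n' is odd (it need not vanish on (0, π)).
  u² squared terms: (2)²·∫cos(x)² dx = 4·π/2 = 2*π;  (1)²·∫sin(5x)² dx = 1·π/2 = π/2.
  u² cross terms: 2·(2)·(1)·∫cos(x)·sin(5x) dx = 4·(0) = 0.
  So ∫_0^π u² dx = 2*π + π/2 + 0 = 5*π/2.
  (u')² squared terms: (-2)²·∫sin(x)² dx = 4·π/2 = 2*π;  (5)²·∫cos(5x)² dx = 25·π/2 = 25*π/2.
  (u')² cross terms: 2·(-2)·(5)·∫sin(x)·cos(5x) dx = -20·(0) = 0.
  So ∫_0^π (u')² dx = 2*π + 25*π/2 + 0 = 29*π/2.
||u||_{H^1}^2 = (5*π/2) + (29*π/2) = 17*π.


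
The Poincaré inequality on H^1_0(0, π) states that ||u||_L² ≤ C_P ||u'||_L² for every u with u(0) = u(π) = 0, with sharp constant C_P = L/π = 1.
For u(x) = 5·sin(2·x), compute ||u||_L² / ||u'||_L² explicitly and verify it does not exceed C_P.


||u||_L² / ||u'||_L² = 1/2 < C_P = 1.

u(x) = 5·sin(2·x), so u'(x) = 10*cos(2*x).
Writing u(x) = A·sin(kπx/L) with A = 5 and k = 2, use ∫_0^L sin²(kπx/L) dx = L/2 and ∫_0^L cos²(kπx/L) dx = L/2.
u² = 25·sin²(2·x) and (u')² = 100·cos²(2·x), and each of sin², cos² integrates to L/2 = π/2 over (0, π).
∫_0^π u² dx = 25*π/2, so ||u||_L² = 5*sqrt(2)*sqrt(π)/2.
∫_0^π (u')² dx = 50*π, so ||u'||_L² = 5*sqrt(2)*sqrt(π).
Ratio ||u||_L² / ||u'||_L² = 1/2.
Sharp Poincaré constant on H^1_0(0, π) is C_P = L/π = 1, achieved by sin(x).
This is the k = 2 harmonic; the ratio L/(kπ) is strictly less than C_P = L/π, consistent with the sharp inequality ||u||_L² ≤ C_P ||u'||_L².


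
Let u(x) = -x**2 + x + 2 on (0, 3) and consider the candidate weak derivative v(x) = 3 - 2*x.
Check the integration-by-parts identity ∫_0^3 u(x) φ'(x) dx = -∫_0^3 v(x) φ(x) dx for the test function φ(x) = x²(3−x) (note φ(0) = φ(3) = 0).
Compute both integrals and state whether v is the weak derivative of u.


LHS = 351/20, RHS = 81/20. No, v is not the weak derivative of u.

u(x) = -x**2 + x + 2, classical derivative u'(x) = 1 - 2*x.
φ(x) = x²(3−x), so φ'(x) = 3*x*(2 - x).
Note φ(0) = φ(3) = 0, so the boundary term u·φ vanishes.
LHS = ∫_0^3 u(x) φ'(x) dx = ∫_0^3 (3*x^4 - 9*x^3 + 12*x) dx. Term by term:
  ∫_0^3 3*x^4 dx = 729/5;  ∫_0^3 -9*x^3 dx = -729/4;  ∫_0^3 12*x dx = 54.
Sum: 729/5 − 729/4 + 54 = 351/20.
So LHS = 351/20.
∫_0^3 v(x) φ(x) dx = ∫_0^3 (2*x^4 - 9*x^3 + 9*x^2) dx. Term by term:
  ∫_0^3 2*x^4 dx = 486/5;  ∫_0^3 -9*x^3 dx = -729/4;  ∫_0^3 9*x^2 dx = 81.
Sum: 486/5 − 729/4 + 81 = -81/20.
So RHS = -∫_0^3 v(x) φ(x) dx = 81/20.
LHS − RHS = 27/2 ≠ 0, so the identity fails.
(For a valid weak derivative the identity must hold for EVERY test function, in particular this one. The failure shows v is NOT the weak derivative of u.)
Correct weak derivative would be u'(x) = 1 - 2*x.


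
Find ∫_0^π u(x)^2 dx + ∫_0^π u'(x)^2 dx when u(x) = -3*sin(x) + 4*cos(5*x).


||u||_{H^1(0,π)}^2 = 217*π

u'(x) = -20*sin(5*x) - 3*cos(x).
Expand u² and (u')² and integrate term by term on (0, π), using: for integers n ≥ 1, ∫_0^π sin²(nx) dx = ∫_0^π cos²(nx) dx = π/2; for n ≠ n', ∫_0^π sin(nx)sin(n'x) dx = ∫_0^π cos(nx)cos(n'x) dx = 0; and by product-to-sum, ∫_0^π sin(nx)cos(n'x) dx = ½∫_0^π [sin((n+n')x) + sin((n−n')x)] dx, which is 0 when n+n' is even and 2n/(n²−n'²) when n+n' is odd (it need not vanish on (0, π)).
  u² squared terms: (-3)²·∫sin(x)² dx = 9·π/2 = 9*π/2;  (4)²·∫cos(5x)² dx = 16·π/2 = 8*π.
  u² cross terms: 2·(-3)·(4)·∫sin(x)·cos(5x) dx = -24·(0) = 0.
  So ∫_0^π u² dx = 9*π/2 + 8*π + 0 = 25*π/2.
  (u')² squared terms: (-20)²·∫sin(5x)² dx = 400·π/2 = 200*π;  (-3)²·∫cos(x)² dx = 9·π/2 = 9*π/2.
  (u')² cross terms: 2·(-20)·(-3)·∫sin(5x)·cos(x) dx = 120·(0) = 0.
  So ∫_0^π (u')² dx = 200*π + 9*π/2 + 0 = 409*π/2.
||u||_{H^1}^2 = (25*π/2) + (409*π/2) = 217*π.


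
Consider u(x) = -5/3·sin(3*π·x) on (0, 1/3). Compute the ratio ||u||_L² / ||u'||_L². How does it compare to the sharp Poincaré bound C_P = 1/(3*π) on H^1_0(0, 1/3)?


||u||_L² / ||u'||_L² = 1/(3*π) = C_P.

u(x) = -5/3·sin(3*π·x), so u'(x) = -5*π*cos(3*π*x).
Writing u(x) = A·sin(kπx/L) with A = -5/3 and k = 1, use ∫_0^L sin²(kπx/L) dx = L/2 and ∫_0^L cos²(kπx/L) dx = L/2.
u² = 25/9·sin²(3*π·x) and (u')² = 25*π^2·cos²(3*π·x), and each of sin², cos² integrates to L/2 = 1/6 over (0, 1/3).
∫_0^1/3 u² dx = 25/54, so ||u||_L² = 5*sqrt(6)/18.
∫_0^1/3 (u')² dx = 25*π^2/6, so ||u'||_L² = 5*sqrt(6)*π/6.
Ratio ||u||_L² / ||u'||_L² = 1/(3*π).
Sharp Poincaré constant on H^1_0(0, 1/3) is C_P = L/π = 1/(3*π), achieved by sin(3*π·x).
This is the k = 1 eigenfunction (up to amplitude), so the ratio equals the sharp Poincaré constant exactly.


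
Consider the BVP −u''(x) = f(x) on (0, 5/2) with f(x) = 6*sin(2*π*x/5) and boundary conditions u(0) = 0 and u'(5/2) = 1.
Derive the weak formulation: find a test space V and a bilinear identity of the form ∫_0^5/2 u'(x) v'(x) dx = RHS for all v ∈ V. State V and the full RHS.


V = {v ∈ H^1(0, 5/2) : v(0) = 0} (test functions vanish at x = 0 where u is specified); weak form: ∫_0^5/2 u'v' dx = ∫_0^5/2 (6*sin(2*π*x/5)) v dx + v(5/2) for all v ∈ V.

Multiply both sides by a test function v and integrate from 0 to 5/2:
  ∫_0^5/2 −u''(x) v(x) dx = ∫_0^5/2 f(x) v(x) dx.
Integrate the LHS by parts once:
  ∫_0^5/2 −u'' v dx = −[u'(x) v(x)]_0^5/2 + ∫_0^5/2 u'(x) v'(x) dx.
Thus ∫_0^5/2 u'(x) v'(x) dx = ∫_0^5/2 f(x) v(x) dx + [u'(x) v(x)]_0^5/2.
Choose V so that boundary terms are either known or forced to vanish.
Mixed BC: u(0) = 0 (Dirichlet) and u'(5/2) = 1 (Neumann). Define V = {v ∈ H^1(0, 5/2) : v(0) = 0}. Then [u' v]_0^5/2 = u'(5/2)·v(5/2) − u'(0)·0 = v(5/2).
Weak formulation: find u (satisfying any essential BC) such that ∫_0^5/2 u'(x) v'(x) dx = ∫_0^5/2 f v dx + v(5/2) for all v ∈ V (Dirichlet at 0 absorbed into V; Neumann datum at x = 5/2 contributes the boundary term).
Substituting f(x) = 6*sin(2*π*x/5), the right-hand side is ∫_0^5/2 (6*sin(2*π*x/5)) v dx + v(5/2).


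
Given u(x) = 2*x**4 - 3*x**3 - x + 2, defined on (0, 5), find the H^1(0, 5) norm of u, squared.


||u||_{H^1}^2 = 96667225/126

The H^1 norm (squared) on an interval (0, L) is
  ||u||_{H^1}^2 = ∫_0^L u(x)^2 dx + ∫_0^L u'(x)^2 dx.
Compute u'(x) = 8*x**3 - 9*x**2 - 1.
Then u(x)^2 = 4*x**8 - 12*x**7 + 9*x**6 - 4*x**5 + 14*x**4 - 12*x**3 + x**2 - 4*x + 4 and u'(x)^2 = 64*x**6 - 144*x**5 + 81*x**4 - 16*x**3 + 18*x**2 + 1.
Integrate each monomial from 0 to 5 using ∫_0^5 c·x^n dx = c·5^(n+1)/(n+1):
  ∫_0^5 u(x)^2 dx = ∫_0^5 (4*x^8 - 12*x^7 + 9*x^6 - 4*x^5 + 14*x^4 - 12*x^3 + x^2 - 4*x + 4) dx. Term by term:
    ∫_0^5 4*x^8 dx = 7812500/9;  ∫_0^5 -12*x^7 dx = -1171875/2;  ∫_0^5 9*x^6 dx = 703125/7;
    ∫_0^5 -4*x^5 dx = -31250/3;  ∫_0^5 14*x^4 dx = 8750;  ∫_0^5 -12*x^3 dx = -1875;
    ∫_0^5 x^2 dx = 125/3;  ∫_0^5 -4*x dx = -50;  ∫_0^5 4 dx = 20.
  Sum: 7812500/9 − 1171875/2 + 703125/7 − 31250/3 + 8750 − 1875 + 125/3 − 50 + 20 = 47758345/126.
  ∫_0^5 u'(x)^2 dx = ∫_0^5 (64*x^6 - 144*x^5 + 81*x^4 - 16*x^3 + 18*x^2 + 1) dx. Term by term:
    ∫_0^5 64*x^6 dx = 5000000/7;  ∫_0^5 -144*x^5 dx = -375000;  ∫_0^5 81*x^4 dx = 50625;
    ∫_0^5 -16*x^3 dx = -2500;  ∫_0^5 18*x^2 dx = 750;  ∫_0^5 1 dx = 5.
  Sum: 5000000/7 − 375000 + 50625 − 2500 + 750 + 5 = 2717160/7.
Adding: ||u||_{H^1}^2 = 47758345/126 + 2717160/7 = 96667225/126.


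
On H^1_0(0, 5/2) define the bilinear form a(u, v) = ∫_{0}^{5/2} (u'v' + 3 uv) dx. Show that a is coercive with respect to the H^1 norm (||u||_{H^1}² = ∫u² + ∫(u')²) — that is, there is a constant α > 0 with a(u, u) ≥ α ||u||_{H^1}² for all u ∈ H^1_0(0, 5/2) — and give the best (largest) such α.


α = 1

Coercivity of a(·,·) on H^1_0(0, 5/2) means a(u, u) ≥ α ||u||_{H^1}² for every u ∈ H^1_0.
The interval has length L = 5/2, and Poincaré/coercivity depend only on L. Here a(u, u) = ∫(u')² + (3)·∫u².
Here c = 3 ≥ 1, so a(u,u) = ∫(u')² + c∫u² ≥ ∫(u')² + ∫u² = ||u||_{H^1}², i.e. α = 1 works. No larger α is possible: a(u,u) ≥ α||u||_{H^1}² means (1−α)∫(u')² ≥ (α−c)∫u², and for the modes u_n = sin(nπ(x−x₀)/L) (x₀ the left endpoint) one has ∫u_n²/∫(u_n')² = (L/(nπ))² → 0, so a(u_n,u_n)/||u_n||_{H^1}² → 1. Hence the optimal constant is α = 1.
Therefore α = 1.


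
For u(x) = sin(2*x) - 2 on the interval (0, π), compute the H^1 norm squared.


||u||_{H^1(0,π)}^2 = 13*π/2

u'(x) = 2*cos(2*x).
Expand u² and (u')² and integrate term by term on (0, π), using: for integers n ≥ 1, ∫_0^π sin²(nx) dx = ∫_0^π cos²(nx) dx = π/2; for n ≠ n', ∫_0^π sin(nx)sin(n'x) dx = ∫_0^π cos(nx)cos(n'x) dx = 0; and by product-to-sum, ∫_0^π sin(nx)cos(n'x) dx = ½∫_0^π [sin((n+n')x) + sin((n−n')x)] dx, which is 0 when n+n' is even and 2n/(n²−n'²) when n+n' is odd (it need not vanish on (0, π)). For the constant mode: ∫_0^π 1 dx = π, ∫_0^π cos(nx) dx = 0, ∫_0^π sin(nx) dx = (1−(−1)^n)/n.
  u² squared terms: (-2)²·∫1 dx = 4·π = 4*π;  (1)²·∫sin(2x)² dx = 1·π/2 = π/2.
  u² cross terms: 2·(-2)·(1)·∫1·sin(2x) dx = -4·(0) = 0.
  So ∫_0^π u² dx = 4*π + π/2 + 0 = 9*π/2.
  (u')² squared terms: (2)²·∫cos(2x)² dx = 4·π/2 = 2*π.
  So ∫_0^π (u')² dx = 2*π.
||u||_{H^1}^2 = (9*π/2) + (2*π) = 13*π/2.


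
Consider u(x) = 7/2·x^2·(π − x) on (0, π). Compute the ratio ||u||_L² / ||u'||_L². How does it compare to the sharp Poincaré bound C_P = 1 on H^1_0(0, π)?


||u||_L² / ||u'||_L² = sqrt(14)*π/14 < C_P = 1.

u(x) = 7/2·x^2·(π − x), so u'(x) = 7*x*(-3*x + 2*π)/2.
u(x) = 7/2·x^2·(π − x) vanishes at x = 0 and x = π, so u ∈ H^1_0(0, π). Differentiate via the product rule and integrate the resulting polynomials term by term.
  ∫_0^π u² dx = ∫_0^π (49*x^6/4 - 49*π*x^5/2 + 49*π^2*x^4/4) dx. Term by term:
    ∫_0^π 49*x^6/4 dx = 7*π^7/4;  ∫_0^π -49*π*x^5/2 dx = -49*π^7/12;  ∫_0^π 49*π^2*x^4/4 dx = 49*π^7/20.
  Sum: 7*π^7/4 − 49*π^7/12 + 49*π^7/20 = 7*π^7/60.
  ∫_0^π (u')² dx = ∫_0^π (441*x^4/4 - 147*π*x^3 + 49*π^2*x^2) dx. Term by term:
    ∫_0^π 441*x^4/4 dx = 441*π^5/20;  ∫_0^π -147*π*x^3 dx = -147*π^5/4;  ∫_0^π 49*π^2*x^2 dx = 49*π^5/3.
  Sum: 441*π^5/20 − 147*π^5/4 + 49*π^5/3 = 49*π^5/30.
∫_0^π u² dx = 7*π^7/60, so ||u||_L² = sqrt(105)*π^(7/2)/30.
∫_0^π (u')² dx = 49*π^5/30, so ||u'||_L² = 7*sqrt(30)*π^(5/2)/30.
Ratio ||u||_L² / ||u'||_L² = sqrt(14)*π/14.
Sharp Poincaré constant on H^1_0(0, π) is C_P = L/π = 1, achieved by sin(x).
A polynomial bump cannot attain the sharp Poincaré constant (only the first sine eigenfunction does), so the ratio is strictly less than C_P, consistent with ||u||_L² ≤ C_P ||u'||_L².


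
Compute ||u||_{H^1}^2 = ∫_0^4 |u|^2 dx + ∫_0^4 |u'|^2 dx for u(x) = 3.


||u||_{H^1}^2 = 36

The H^1 norm (squared) on an interval (0, L) is
  ||u||_{H^1}^2 = ∫_0^L u(x)^2 dx + ∫_0^L u'(x)^2 dx.
Compute u'(x) = 0.
Then u(x)^2 = 9 and u'(x)^2 = 0.
Integrate each monomial from 0 to 4 using ∫_0^4 c·x^n dx = c·4^(n+1)/(n+1):
  ∫_0^4 u(x)^2 dx = ∫_0^4 (9) dx. Term by term:
    ∫_0^4 9 dx = 36.
  ∫_0^4 u'(x)^2 dx = ∫_0^4 (0) dx. Term by term:
    ∫_0^4 0 dx = 0.
Adding: ||u||_{H^1}^2 = 36 + 0 = 36.


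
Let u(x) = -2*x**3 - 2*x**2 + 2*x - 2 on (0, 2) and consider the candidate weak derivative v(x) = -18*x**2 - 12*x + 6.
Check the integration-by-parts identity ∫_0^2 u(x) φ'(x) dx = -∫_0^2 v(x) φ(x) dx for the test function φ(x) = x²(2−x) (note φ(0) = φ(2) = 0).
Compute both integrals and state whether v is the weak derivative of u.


LHS = 248/15, RHS = 248/5. No, v is not the weak derivative of u.

u(x) = -2*x**3 - 2*x**2 + 2*x - 2, classical derivative u'(x) = -6*x**2 - 4*x + 2.
φ(x) = x²(2−x), so φ'(x) = x*(4 - 3*x).
Note φ(0) = φ(2) = 0, so the boundary term u·φ vanishes.
LHS = ∫_0^2 u(x) φ'(x) dx = ∫_0^2 (6*x^5 - 2*x^4 - 14*x^3 + 14*x^2 - 8*x) dx. Term by term:
  ∫_0^2 6*x^5 dx = 64;  ∫_0^2 -2*x^4 dx = -64/5;  ∫_0^2 -14*x^3 dx = -56;
  ∫_0^2 14*x^2 dx = 112/3;  ∫_0^2 -8*x dx = -16.
Sum: 64 − 64/5 − 56 + 112/3 − 16 = 248/15.
So LHS = 248/15.
∫_0^2 v(x) φ(x) dx = ∫_0^2 (18*x^5 - 24*x^4 - 30*x^3 + 12*x^2) dx. Term by term:
  ∫_0^2 18*x^5 dx = 192;  ∫_0^2 -24*x^4 dx = -768/5;  ∫_0^2 -30*x^3 dx = -120;
  ∫_0^2 12*x^2 dx = 32.
Sum: 192 − 768/5 − 120 + 32 = -248/5.
So RHS = -∫_0^2 v(x) φ(x) dx = 248/5.
LHS − RHS = -496/15 ≠ 0, so the identity fails.
(For a valid weak derivative the identity must hold for EVERY test function, in particular this one. The failure shows v is NOT the weak derivative of u.)
Correct weak derivative would be u'(x) = -6*x**2 - 4*x + 2.
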